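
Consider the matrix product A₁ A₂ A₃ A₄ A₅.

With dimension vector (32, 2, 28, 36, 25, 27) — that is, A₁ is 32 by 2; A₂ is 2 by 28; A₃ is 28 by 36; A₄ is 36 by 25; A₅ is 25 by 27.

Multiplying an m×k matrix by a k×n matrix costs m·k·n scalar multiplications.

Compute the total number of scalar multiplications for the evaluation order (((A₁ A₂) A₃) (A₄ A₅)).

(A₁ A₂): 32×2 by 2×28 → 32×28, cost 32·2·28 = 1792
((A₁ A₂) A₃): 32×28 by 28×36 → 32×36, cost 32·28·36 = 32256; cumulative 34048
(A₄ A₅): 36×25 by 25×27 → 36×27, cost 36·25·27 = 24300
(((A₁ A₂) A₃) (A₄ A₅)): 32×36 by 36×27 → 32×27, cost 32·36·27 = 31104; cumulative 89452
Total: 89452 scalar multiplications.

89452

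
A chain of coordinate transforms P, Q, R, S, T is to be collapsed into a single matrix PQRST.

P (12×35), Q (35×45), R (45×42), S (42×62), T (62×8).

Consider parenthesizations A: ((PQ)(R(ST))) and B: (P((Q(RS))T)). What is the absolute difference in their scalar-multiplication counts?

Order A = ((PQ)(R(ST))): (PQ): 12×35 by 35×45 → 12×45, cost 12·35·45 = 18900; (ST): 42×62 by 62×8 → 42×8, cost 42·62·8 = 20832; (R(ST)): 45×42 by 42×8 → 45×8, cost 45·42·8 = 15120; cumulative 35952; ((PQ)(R(ST))): 12×45 by 45×8 → 12×8, cost 12·45·8 = 4320; cumulative 59172. Total 59172.
Order B = (P((Q(RS))T)): (RS): 45×42 by 42×62 → 45×62, cost 45·42·62 = 117180; (Q(RS)): 35×45 by 45×62 → 35×62, cost 35·45·62 = 97650; cumulative 214830; ((Q(RS))T): 35×62 by 62×8 → 35×8, cost 35·62·8 = 17360; cumulative 232190; (P((Q(RS))T)): 12×35 by 35×8 → 12×8, cost 12·35·8 = 3360; cumulative 235550. Total 235550.
Difference: |59172 − 235550| = 176378.

176378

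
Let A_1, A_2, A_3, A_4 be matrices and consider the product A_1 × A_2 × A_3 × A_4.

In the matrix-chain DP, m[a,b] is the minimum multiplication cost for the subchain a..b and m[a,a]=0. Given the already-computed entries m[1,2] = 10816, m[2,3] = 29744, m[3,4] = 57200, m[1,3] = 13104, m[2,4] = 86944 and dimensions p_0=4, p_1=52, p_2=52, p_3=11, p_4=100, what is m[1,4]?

17504

m[1,4] = min over k∈[1,3] of m[1,k]+m[k+1,4]+p_{0}·p_k·p_{4}.
k=1: 0 + 86944 + 4·52·100 = 107744; k=2: 10816 + 57200 + 4·52·100 = 88816; k=3: 13104 + 0 + 4·11·100 = 17504.
Minimum: 17504 at k=3.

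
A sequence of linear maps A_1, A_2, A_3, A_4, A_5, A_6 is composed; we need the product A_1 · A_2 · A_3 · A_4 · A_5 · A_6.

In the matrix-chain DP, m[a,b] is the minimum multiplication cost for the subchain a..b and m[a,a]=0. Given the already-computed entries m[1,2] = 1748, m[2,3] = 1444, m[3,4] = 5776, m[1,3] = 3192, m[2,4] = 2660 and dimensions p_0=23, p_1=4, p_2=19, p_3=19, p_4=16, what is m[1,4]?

4132

m[1,4] = min over k∈[1,3] of m[1,k]+m[k+1,4]+p_{0}·p_k·p_{4}.
k=1: 0 + 2660 + 23·4·16 = 4132; k=2: 1748 + 5776 + 23·19·16 = 14516; k=3: 3192 + 0 + 23·19·16 = 10184.
Minimum: 4132 at k=1.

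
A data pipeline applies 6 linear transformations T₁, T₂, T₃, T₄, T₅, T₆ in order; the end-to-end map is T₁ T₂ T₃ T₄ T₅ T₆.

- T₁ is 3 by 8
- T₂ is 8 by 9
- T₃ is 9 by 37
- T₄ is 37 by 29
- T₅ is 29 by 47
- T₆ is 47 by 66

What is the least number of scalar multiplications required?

17829

Adjacent pairs: T₁T₂ = 3·8·9 = 216; T₂T₃ = 8·9·37 = 2664; T₃T₄ = 9·37·29 = 9657; T₄T₅ = 37·29·47 = 50431; T₅T₆ = 29·47·66 = 89958.
Length 3: T₁..T₃: k=1: 0+2664+3·8·37=3552; k=2: 216+0+3·9·37=1215 → min 1215 | T₂..T₄: k=2: 0+9657+8·9·29=11745; k=3: 2664+0+8·37·29=11248 → min 11248 | T₃..T₅: k=3: 0+50431+9·37·47=66082; k=4: 9657+0+9·29·47=21924 → min 21924 | T₄..T₆: k=4: 0+89958+37·29·66=160776; k=5: 50431+0+37·47·66=165205 → min 160776.
Length 4: T₁..T₄: k=1: 0+11248+3·8·29=11944; k=2: 216+9657+3·9·29=10656; k=3: 1215+0+3·37·29=4434 → min 4434 | T₂..T₅: k=2: 0+21924+8·9·47=25308; k=3: 2664+50431+8·37·47=67007; k=4: 11248+0+8·29·47=22152 → min 22152 | T₃..T₆: k=3: 0+160776+9·37·66=182754; k=4: 9657+89958+9·29·66=116841; k=5: 21924+0+9·47·66=49842 → min 49842.
Length 5: T₁..T₅: k=1: 0+22152+3·8·47=23280; k=2: 216+21924+3·9·47=23409; k=3: 1215+50431+3·37·47=56863; k=4: 4434+0+3·29·47=8523 → min 8523 | T₂..T₆: k=2: 0+49842+8·9·66=54594; k=3: 2664+160776+8·37·66=182976; k=4: 11248+89958+8·29·66=116518; k=5: 22152+0+8·47·66=46968 → min 46968.
Length 6: T₁..T₆: k=1: 0+46968+3·8·66=48552; k=2: 216+49842+3·9·66=51840; k=3: 1215+160776+3·37·66=169317; k=4: 4434+89958+3·29·66=100134; k=5: 8523+0+3·47·66=17829 → min 17829.
Optimal order: (((((T₁ T₂) T₃) T₄) T₅) T₆) with cost 17829.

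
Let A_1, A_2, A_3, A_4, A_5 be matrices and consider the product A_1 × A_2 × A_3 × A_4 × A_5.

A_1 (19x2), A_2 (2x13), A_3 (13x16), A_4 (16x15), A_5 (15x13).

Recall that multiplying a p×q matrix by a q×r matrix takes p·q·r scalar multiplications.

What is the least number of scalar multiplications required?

Adjacent pairs: A_1A_2 = 19·2·13 = 494; A_2A_3 = 2·13·16 = 416; A_3A_4 = 13·16·15 = 3120; A_4A_5 = 16·15·13 = 3120.
Length 3: A_1..A_3: k=1: 0+416+19·2·16=1024; k=2: 494+0+19·13·16=4446 → min 1024 | A_2..A_4: k=2: 0+3120+2·13·15=3510; k=3: 416+0+2·16·15=896 → min 896 | A_3..A_5: k=3: 0+3120+13·16·13=5824; k=4: 3120+0+13·15·13=5655 → min 5655.
Length 4: A_1..A_4: k=1: 0+896+19·2·15=1466; k=2: 494+3120+19·13·15=7319; k=3: 1024+0+19·16·15=5584 → min 1466 | A_2..A_5: k=2: 0+5655+2·13·13=5993; k=3: 416+3120+2·16·13=3952; k=4: 896+0+2·15·13=1286 → min 1286.
Length 5: A_1..A_5: k=1: 0+1286+19·2·13=1780; k=2: 494+5655+19·13·13=9360; k=3: 1024+3120+19·16·13=8096; k=4: 1466+0+19·15·13=5171 → min 1780.
Optimal order: (A_1 × (((A_2 × A_3) × A_4) × A_5)) with cost 1780.

1780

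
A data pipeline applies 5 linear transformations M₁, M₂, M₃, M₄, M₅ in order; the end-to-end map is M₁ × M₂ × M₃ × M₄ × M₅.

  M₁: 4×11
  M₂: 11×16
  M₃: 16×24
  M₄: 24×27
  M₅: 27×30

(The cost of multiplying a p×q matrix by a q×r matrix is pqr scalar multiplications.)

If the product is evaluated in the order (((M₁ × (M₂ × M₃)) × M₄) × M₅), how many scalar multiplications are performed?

(M₂ × M₃): 11×16 by 16×24 → 11×24, cost 11·16·24 = 4224
(M₁ × (M₂ × M₃)): 4×11 by 11×24 → 4×24, cost 4·11·24 = 1056; cumulative 5280
((M₁ × (M₂ × M₃)) × M₄): 4×24 by 24×27 → 4×27, cost 4·24·27 = 2592; cumulative 7872
(((M₁ × (M₂ × M₃)) × M₄) × M₅): 4×27 by 27×30 → 4×30, cost 4·27·30 = 3240; cumulative 11112
Total: 11112 scalar multiplications.

11112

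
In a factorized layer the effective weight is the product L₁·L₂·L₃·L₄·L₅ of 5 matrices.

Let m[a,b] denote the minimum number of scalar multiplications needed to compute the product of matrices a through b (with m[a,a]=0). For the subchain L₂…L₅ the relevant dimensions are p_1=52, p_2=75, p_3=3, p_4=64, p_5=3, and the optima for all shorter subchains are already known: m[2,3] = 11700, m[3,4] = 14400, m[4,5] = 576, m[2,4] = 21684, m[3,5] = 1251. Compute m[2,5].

m[2,5] = min over k∈[2,4] of m[2,k]+m[k+1,5]+p_{1}·p_k·p_{5}.
k=2: 0 + 1251 + 52·75·3 = 12951; k=3: 11700 + 576 + 52·3·3 = 12744; k=4: 21684 + 0 + 52·64·3 = 31668.
Minimum: 12744 at k=3.

12744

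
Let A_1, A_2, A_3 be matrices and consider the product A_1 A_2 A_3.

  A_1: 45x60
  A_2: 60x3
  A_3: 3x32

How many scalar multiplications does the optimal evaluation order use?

Order (A_1 (A_2 A_3)): (A_2 A_3): 60×3 by 3×32 → 60×32, cost 60·3·32 = 5760; (A_1 (A_2 A_3)): 45×60 by 60×32 → 45×32, cost 45·60·32 = 86400; cumulative 92160. Total 92160.
Order ((A_1 A_2) A_3): (A_1 A_2): 45×60 by 60×3 → 45×3, cost 45·60·3 = 8100; ((A_1 A_2) A_3): 45×3 by 3×32 → 45×32, cost 45·3·32 = 4320; cumulative 12420. Total 12420.
Minimum: 12420.

12420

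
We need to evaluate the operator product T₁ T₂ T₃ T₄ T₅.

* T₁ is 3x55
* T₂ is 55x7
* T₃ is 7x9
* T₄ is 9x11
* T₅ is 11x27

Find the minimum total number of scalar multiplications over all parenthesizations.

2532

Adjacent pairs: T₁T₂ = 3·55·7 = 1155; T₂T₃ = 55·7·9 = 3465; T₃T₄ = 7·9·11 = 693; T₄T₅ = 9·11·27 = 2673.
Length 3: T₁..T₃: k=1: 0+3465+3·55·9=4950; k=2: 1155+0+3·7·9=1344 → min 1344 | T₂..T₄: k=2: 0+693+55·7·11=4928; k=3: 3465+0+55·9·11=8910 → min 4928 | T₃..T₅: k=3: 0+2673+7·9·27=4374; k=4: 693+0+7·11·27=2772 → min 2772.
Length 4: T₁..T₄: k=1: 0+4928+3·55·11=6743; k=2: 1155+693+3·7·11=2079; k=3: 1344+0+3·9·11=1641 → min 1641 | T₂..T₅: k=2: 0+2772+55·7·27=13167; k=3: 3465+2673+55·9·27=19503; k=4: 4928+0+55·11·27=21263 → min 13167.
Length 5: T₁..T₅: k=1: 0+13167+3·55·27=17622; k=2: 1155+2772+3·7·27=4494; k=3: 1344+2673+3·9·27=4746; k=4: 1641+0+3·11·27=2532 → min 2532.
Optimal order: ((((T₁ T₂) T₃) T₄) T₅) with cost 2532.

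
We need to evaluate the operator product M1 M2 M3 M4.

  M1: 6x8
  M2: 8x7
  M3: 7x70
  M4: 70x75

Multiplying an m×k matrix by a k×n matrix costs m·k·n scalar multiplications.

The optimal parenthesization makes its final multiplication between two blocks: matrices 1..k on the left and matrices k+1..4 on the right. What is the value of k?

Adjacent pairs: M1M2 = 6·8·7 = 336; M2M3 = 8·7·70 = 3920; M3M4 = 7·70·75 = 36750.
Length 3: M1..M3: k=1: 0+3920+6·8·70=7280; k=2: 336+0+6·7·70=3276 → min 3276 | M2..M4: k=2: 0+36750+8·7·75=40950; k=3: 3920+0+8·70·75=45920 → min 40950.
Top-level splits: k=1: (M1..M1)·(M2..M4) → 0+40950+6·8·75 = 44550; k=2: (M1..M2)·(M3..M4) → 336+36750+6·7·75 = 40236; k=3: (M1..M3)·(M4..M4) → 3276+0+6·70·75 = 34776.
Best split is after M3, i.e. k = 3.

3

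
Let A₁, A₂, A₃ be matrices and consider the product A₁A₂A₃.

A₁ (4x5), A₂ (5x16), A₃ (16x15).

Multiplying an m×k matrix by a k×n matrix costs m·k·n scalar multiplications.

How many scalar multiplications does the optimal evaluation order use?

Order (A₁(A₂A₃)): (A₂A₃): 5×16 by 16×15 → 5×15, cost 5·16·15 = 1200; (A₁(A₂A₃)): 4×5 by 5×15 → 4×15, cost 4·5·15 = 300; cumulative 1500. Total 1500.
Order ((A₁A₂)A₃): (A₁A₂): 4×5 by 5×16 → 4×16, cost 4·5·16 = 320; ((A₁A₂)A₃): 4×16 by 16×15 → 4×15, cost 4·16·15 = 960; cumulative 1280. Total 1280.
Minimum: 1280.

1280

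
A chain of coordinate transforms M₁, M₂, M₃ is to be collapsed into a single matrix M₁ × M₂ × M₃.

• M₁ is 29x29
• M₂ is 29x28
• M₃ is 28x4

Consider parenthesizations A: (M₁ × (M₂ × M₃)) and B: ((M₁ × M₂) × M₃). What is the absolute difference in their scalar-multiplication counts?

20184

Order A = (M₁ × (M₂ × M₃)): (M₂ × M₃): 29×28 by 28×4 → 29×4, cost 29·28·4 = 3248; (M₁ × (M₂ × M₃)): 29×29 by 29×4 → 29×4, cost 29·29·4 = 3364; cumulative 6612. Total 6612.
Order B = ((M₁ × M₂) × M₃): (M₁ × M₂): 29×29 by 29×28 → 29×28, cost 29·29·28 = 23548; ((M₁ × M₂) × M₃): 29×28 by 28×4 → 29×4, cost 29·28·4 = 3248; cumulative 26796. Total 26796.
Difference: |6612 − 26796| = 20184.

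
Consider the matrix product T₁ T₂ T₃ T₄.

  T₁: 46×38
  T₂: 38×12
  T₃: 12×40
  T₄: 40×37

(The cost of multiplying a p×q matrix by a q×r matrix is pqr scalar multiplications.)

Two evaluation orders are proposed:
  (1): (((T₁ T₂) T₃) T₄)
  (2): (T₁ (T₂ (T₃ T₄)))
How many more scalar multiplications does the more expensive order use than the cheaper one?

11828

Order (1) = (((T₁ T₂) T₃) T₄): (T₁ T₂): 46×38 by 38×12 → 46×12, cost 46·38·12 = 20976; ((T₁ T₂) T₃): 46×12 by 12×40 → 46×40, cost 46·12·40 = 22080; cumulative 43056; (((T₁ T₂) T₃) T₄): 46×40 by 40×37 → 46×37, cost 46·40·37 = 68080; cumulative 111136. Total 111136.
Order (2) = (T₁ (T₂ (T₃ T₄))): (T₃ T₄): 12×40 by 40×37 → 12×37, cost 12·40·37 = 17760; (T₂ (T₃ T₄)): 38×12 by 12×37 → 38×37, cost 38·12·37 = 16872; cumulative 34632; (T₁ (T₂ (T₃ T₄))): 46×38 by 38×37 → 46×37, cost 46·38·37 = 64676; cumulative 99308. Total 99308.
Difference: |111136 − 99308| = 11828.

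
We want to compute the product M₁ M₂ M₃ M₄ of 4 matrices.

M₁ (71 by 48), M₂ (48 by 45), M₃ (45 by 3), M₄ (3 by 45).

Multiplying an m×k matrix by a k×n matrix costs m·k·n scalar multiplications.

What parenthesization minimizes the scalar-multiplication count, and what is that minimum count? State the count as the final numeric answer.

26289

Adjacent pairs: M₁M₂ = 71·48·45 = 153360; M₂M₃ = 48·45·3 = 6480; M₃M₄ = 45·3·45 = 6075.
Length 3: M₁..M₃: k=1: 0+6480+71·48·3=16704; k=2: 153360+0+71·45·3=162945 → min 16704 | M₂..M₄: k=2: 0+6075+48·45·45=103275; k=3: 6480+0+48·3·45=12960 → min 12960.
Length 4: M₁..M₄: k=1: 0+12960+71·48·45=166320; k=2: 153360+6075+71·45·45=303210; k=3: 16704+0+71·3·45=26289 → min 26289.
Optimal parenthesization: ((M₁ (M₂ M₃)) M₄) with cost 26289.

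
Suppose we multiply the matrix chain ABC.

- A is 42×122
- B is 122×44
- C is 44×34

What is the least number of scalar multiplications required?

Order (A(BC)): (BC): 122×44 by 44×34 → 122×34, cost 122·44·34 = 182512; (A(BC)): 42×122 by 122×34 → 42×34, cost 42·122·34 = 174216; cumulative 356728. Total 356728.
Order ((AB)C): (AB): 42×122 by 122×44 → 42×44, cost 42·122·44 = 225456; ((AB)C): 42×44 by 44×34 → 42×34, cost 42·44·34 = 62832; cumulative 288288. Total 288288.
Minimum: 288288.

288288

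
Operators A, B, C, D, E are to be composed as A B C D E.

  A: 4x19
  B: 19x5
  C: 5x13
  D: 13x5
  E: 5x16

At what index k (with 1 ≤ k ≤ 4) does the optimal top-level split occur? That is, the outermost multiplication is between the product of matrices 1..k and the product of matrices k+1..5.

Adjacent pairs: AB = 4·19·5 = 380; BC = 19·5·13 = 1235; CD = 5·13·5 = 325; DE = 13·5·16 = 1040.
Length 3: A..C: k=1: 0+1235+4·19·13=2223; k=2: 380+0+4·5·13=640 → min 640 | B..D: k=2: 0+325+19·5·5=800; k=3: 1235+0+19·13·5=2470 → min 800 | C..E: k=3: 0+1040+5·13·16=2080; k=4: 325+0+5·5·16=725 → min 725.
Length 4: A..D: k=1: 0+800+4·19·5=1180; k=2: 380+325+4·5·5=805; k=3: 640+0+4·13·5=900 → min 805 | B..E: k=2: 0+725+19·5·16=2245; k=3: 1235+1040+19·13·16=6227; k=4: 800+0+19·5·16=2320 → min 2245.
Top-level splits: k=1: (A..A)·(B..E) → 0+2245+4·19·16 = 3461; k=2: (A..B)·(C..E) → 380+725+4·5·16 = 1425; k=3: (A..C)·(D..E) → 640+1040+4·13·16 = 2512; k=4: (A..D)·(E..E) → 805+0+4·5·16 = 1125.
Best split is after D, i.e. k = 4.

4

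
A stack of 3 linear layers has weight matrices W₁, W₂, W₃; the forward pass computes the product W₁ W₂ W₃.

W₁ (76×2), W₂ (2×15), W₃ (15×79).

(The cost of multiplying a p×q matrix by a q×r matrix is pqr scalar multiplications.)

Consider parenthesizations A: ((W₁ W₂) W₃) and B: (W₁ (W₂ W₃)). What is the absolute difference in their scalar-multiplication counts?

77962

Order A = ((W₁ W₂) W₃): (W₁ W₂): 76×2 by 2×15 → 76×15, cost 76·2·15 = 2280; ((W₁ W₂) W₃): 76×15 by 15×79 → 76×79, cost 76·15·79 = 90060; cumulative 92340. Total 92340.
Order B = (W₁ (W₂ W₃)): (W₂ W₃): 2×15 by 15×79 → 2×79, cost 2·15·79 = 2370; (W₁ (W₂ W₃)): 76×2 by 2×79 → 76×79, cost 76·2·79 = 12008; cumulative 14378. Total 14378.
Difference: |92340 − 14378| = 77962.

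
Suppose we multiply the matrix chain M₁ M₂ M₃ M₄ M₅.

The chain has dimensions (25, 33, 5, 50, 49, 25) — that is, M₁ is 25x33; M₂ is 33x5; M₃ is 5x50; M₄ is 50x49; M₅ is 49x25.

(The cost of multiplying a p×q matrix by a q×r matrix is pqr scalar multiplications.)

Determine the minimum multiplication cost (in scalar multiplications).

25625

Adjacent pairs: M₁M₂ = 25·33·5 = 4125; M₂M₃ = 33·5·50 = 8250; M₃M₄ = 5·50·49 = 12250; M₄M₅ = 50·49·25 = 61250.
Length 3: M₁..M₃: k=1: 0+8250+25·33·50=49500; k=2: 4125+0+25·5·50=10375 → min 10375 | M₂..M₄: k=2: 0+12250+33·5·49=20335; k=3: 8250+0+33·50·49=89100 → min 20335 | M₃..M₅: k=3: 0+61250+5·50·25=67500; k=4: 12250+0+5·49·25=18375 → min 18375.
Length 4: M₁..M₄: k=1: 0+20335+25·33·49=60760; k=2: 4125+12250+25·5·49=22500; k=3: 10375+0+25·50·49=71625 → min 22500 | M₂..M₅: k=2: 0+18375+33·5·25=22500; k=3: 8250+61250+33·50·25=110750; k=4: 20335+0+33·49·25=60760 → min 22500.
Length 5: M₁..M₅: k=1: 0+22500+25·33·25=43125; k=2: 4125+18375+25·5·25=25625; k=3: 10375+61250+25·50·25=102875; k=4: 22500+0+25·49·25=53125 → min 25625.
Optimal order: ((M₁ M₂) ((M₃ M₄) M₅)) with cost 25625.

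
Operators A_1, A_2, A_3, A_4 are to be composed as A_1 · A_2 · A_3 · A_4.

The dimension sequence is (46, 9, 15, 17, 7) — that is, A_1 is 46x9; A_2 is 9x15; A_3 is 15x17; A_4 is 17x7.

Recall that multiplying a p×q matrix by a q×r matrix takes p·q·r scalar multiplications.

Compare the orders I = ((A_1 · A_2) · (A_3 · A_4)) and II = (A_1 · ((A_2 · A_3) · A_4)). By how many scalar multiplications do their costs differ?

6561

Order I = ((A_1 · A_2) · (A_3 · A_4)): (A_1 · A_2): 46×9 by 9×15 → 46×15, cost 46·9·15 = 6210; (A_3 · A_4): 15×17 by 17×7 → 15×7, cost 15·17·7 = 1785; ((A_1 · A_2) · (A_3 · A_4)): 46×15 by 15×7 → 46×7, cost 46·15·7 = 4830; cumulative 12825. Total 12825.
Order II = (A_1 · ((A_2 · A_3) · A_4)): (A_2 · A_3): 9×15 by 15×17 → 9×17, cost 9·15·17 = 2295; ((A_2 · A_3) · A_4): 9×17 by 17×7 → 9×7, cost 9·17·7 = 1071; cumulative 3366; (A_1 · ((A_2 · A_3) · A_4)): 46×9 by 9×7 → 46×7, cost 46·9·7 = 2898; cumulative 6264. Total 6264.
Difference: |12825 − 6264| = 6561.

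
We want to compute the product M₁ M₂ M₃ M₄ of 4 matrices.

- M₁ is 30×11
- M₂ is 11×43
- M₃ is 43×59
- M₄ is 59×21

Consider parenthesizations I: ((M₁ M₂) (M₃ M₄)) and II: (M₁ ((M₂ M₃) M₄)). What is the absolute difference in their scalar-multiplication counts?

Order I = ((M₁ M₂) (M₃ M₄)): (M₁ M₂): 30×11 by 11×43 → 30×43, cost 30·11·43 = 14190; (M₃ M₄): 43×59 by 59×21 → 43×21, cost 43·59·21 = 53277; ((M₁ M₂) (M₃ M₄)): 30×43 by 43×21 → 30×21, cost 30·43·21 = 27090; cumulative 94557. Total 94557.
Order II = (M₁ ((M₂ M₃) M₄)): (M₂ M₃): 11×43 by 43×59 → 11×59, cost 11·43·59 = 27907; ((M₂ M₃) M₄): 11×59 by 59×21 → 11×21, cost 11·59·21 = 13629; cumulative 41536; (M₁ ((M₂ M₃) M₄)): 30×11 by 11×21 → 30×21, cost 30·11·21 = 6930; cumulative 48466. Total 48466.
Difference: |94557 − 48466| = 46091.

46091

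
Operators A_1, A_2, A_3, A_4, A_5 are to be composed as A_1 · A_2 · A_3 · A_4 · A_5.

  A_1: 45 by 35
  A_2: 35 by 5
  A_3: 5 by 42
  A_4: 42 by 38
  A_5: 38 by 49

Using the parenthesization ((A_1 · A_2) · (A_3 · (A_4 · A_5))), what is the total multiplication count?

(A_1 · A_2): 45×35 by 35×5 → 45×5, cost 45·35·5 = 7875
(A_4 · A_5): 42×38 by 38×49 → 42×49, cost 42·38·49 = 78204
(A_3 · (A_4 · A_5)): 5×42 by 42×49 → 5×49, cost 5·42·49 = 10290; cumulative 88494
((A_1 · A_2) · (A_3 · (A_4 · A_5))): 45×5 by 5×49 → 45×49, cost 45·5·49 = 11025; cumulative 107394
Total: 107394 scalar multiplications.

107394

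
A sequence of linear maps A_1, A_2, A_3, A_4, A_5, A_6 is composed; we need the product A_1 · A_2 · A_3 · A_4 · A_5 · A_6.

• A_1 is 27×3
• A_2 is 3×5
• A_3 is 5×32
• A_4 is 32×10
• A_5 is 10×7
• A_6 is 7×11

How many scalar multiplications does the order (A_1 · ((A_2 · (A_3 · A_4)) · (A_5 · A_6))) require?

3741

(A_3 · A_4): 5×32 by 32×10 → 5×10, cost 5·32·10 = 1600
(A_2 · (A_3 · A_4)): 3×5 by 5×10 → 3×10, cost 3·5·10 = 150; cumulative 1750
(A_5 · A_6): 10×7 by 7×11 → 10×11, cost 10·7·11 = 770
((A_2 · (A_3 · A_4)) · (A_5 · A_6)): 3×10 by 10×11 → 3×11, cost 3·10·11 = 330; cumulative 2850
(A_1 · ((A_2 · (A_3 · A_4)) · (A_5 · A_6))): 27×3 by 3×11 → 27×11, cost 27·3·11 = 891; cumulative 3741
Total: 3741 scalar multiplications.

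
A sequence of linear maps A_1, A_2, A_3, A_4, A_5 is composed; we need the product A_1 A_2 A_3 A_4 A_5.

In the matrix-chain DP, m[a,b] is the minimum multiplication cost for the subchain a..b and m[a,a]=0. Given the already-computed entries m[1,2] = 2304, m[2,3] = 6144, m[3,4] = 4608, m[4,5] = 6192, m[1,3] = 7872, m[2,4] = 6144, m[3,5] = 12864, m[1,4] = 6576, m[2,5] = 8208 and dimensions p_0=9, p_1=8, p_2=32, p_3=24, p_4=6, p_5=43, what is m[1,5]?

8898

m[1,5] = min over k∈[1,4] of m[1,k]+m[k+1,5]+p_{0}·p_k·p_{5}.
k=1: 0 + 8208 + 9·8·43 = 11304; k=2: 2304 + 12864 + 9·32·43 = 27552; k=3: 7872 + 6192 + 9·24·43 = 23352; k=4: 6576 + 0 + 9·6·43 = 8898.
Minimum: 8898 at k=4.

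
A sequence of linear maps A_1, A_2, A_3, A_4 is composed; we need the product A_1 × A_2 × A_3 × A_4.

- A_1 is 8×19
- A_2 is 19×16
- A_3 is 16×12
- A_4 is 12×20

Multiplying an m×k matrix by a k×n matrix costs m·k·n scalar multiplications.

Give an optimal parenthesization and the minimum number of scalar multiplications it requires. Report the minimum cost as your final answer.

5888

Adjacent pairs: A_1A_2 = 8·19·16 = 2432; A_2A_3 = 19·16·12 = 3648; A_3A_4 = 16·12·20 = 3840.
Length 3: A_1..A_3: k=1: 0+3648+8·19·12=5472; k=2: 2432+0+8·16·12=3968 → min 3968 | A_2..A_4: k=2: 0+3840+19·16·20=9920; k=3: 3648+0+19·12·20=8208 → min 8208.
Length 4: A_1..A_4: k=1: 0+8208+8·19·20=11248; k=2: 2432+3840+8·16·20=8832; k=3: 3968+0+8·12·20=5888 → min 5888.
Optimal parenthesization: (((A_1 × A_2) × A_3) × A_4) with cost 5888.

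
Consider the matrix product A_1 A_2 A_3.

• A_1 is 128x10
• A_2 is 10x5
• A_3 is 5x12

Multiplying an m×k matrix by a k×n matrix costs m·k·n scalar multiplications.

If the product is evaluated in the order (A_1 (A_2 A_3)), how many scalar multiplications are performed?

15960

(A_2 A_3): 10×5 by 5×12 → 10×12, cost 10·5·12 = 600
(A_1 (A_2 A_3)): 128×10 by 10×12 → 128×12, cost 128·10·12 = 15360; cumulative 15960
Total: 15960 scalar multiplications.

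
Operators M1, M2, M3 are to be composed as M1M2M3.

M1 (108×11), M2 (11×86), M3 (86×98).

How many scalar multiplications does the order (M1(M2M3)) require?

209132

(M2M3): 11×86 by 86×98 → 11×98, cost 11·86·98 = 92708
(M1(M2M3)): 108×11 by 11×98 → 108×98, cost 108·11·98 = 116424; cumulative 209132
Total: 209132 scalar multiplications.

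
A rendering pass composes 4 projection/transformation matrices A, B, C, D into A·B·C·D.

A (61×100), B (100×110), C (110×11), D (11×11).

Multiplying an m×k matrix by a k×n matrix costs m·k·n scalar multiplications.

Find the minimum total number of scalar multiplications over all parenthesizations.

195481

Adjacent pairs: AB = 61·100·110 = 671000; BC = 100·110·11 = 121000; CD = 110·11·11 = 13310.
Length 3: A..C: k=1: 0+121000+61·100·11=188100; k=2: 671000+0+61·110·11=744810 → min 188100 | B..D: k=2: 0+13310+100·110·11=134310; k=3: 121000+0+100·11·11=133100 → min 133100.
Length 4: A..D: k=1: 0+133100+61·100·11=200200; k=2: 671000+13310+61·110·11=758120; k=3: 188100+0+61·11·11=195481 → min 195481.
Optimal order: ((A·(B·C))·D) with cost 195481.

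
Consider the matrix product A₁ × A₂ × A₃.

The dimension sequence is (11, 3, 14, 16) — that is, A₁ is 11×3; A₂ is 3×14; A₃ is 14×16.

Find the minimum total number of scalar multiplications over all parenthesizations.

Order (A₁ × (A₂ × A₃)): (A₂ × A₃): 3×14 by 14×16 → 3×16, cost 3·14·16 = 672; (A₁ × (A₂ × A₃)): 11×3 by 3×16 → 11×16, cost 11·3·16 = 528; cumulative 1200. Total 1200.
Order ((A₁ × A₂) × A₃): (A₁ × A₂): 11×3 by 3×14 → 11×14, cost 11·3·14 = 462; ((A₁ × A₂) × A₃): 11×14 by 14×16 → 11×16, cost 11·14·16 = 2464; cumulative 2926. Total 2926.
Minimum: 1200.

1200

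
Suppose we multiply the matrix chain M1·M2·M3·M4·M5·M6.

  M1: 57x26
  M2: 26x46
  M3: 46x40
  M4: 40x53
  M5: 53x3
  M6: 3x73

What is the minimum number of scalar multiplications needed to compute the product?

32397

Adjacent pairs: M1M2 = 57·26·46 = 68172; M2M3 = 26·46·40 = 47840; M3M4 = 46·40·53 = 97520; M4M5 = 40·53·3 = 6360; M5M6 = 53·3·73 = 11607.
Length 3: M1..M3: k=1: 0+47840+57·26·40=107120; k=2: 68172+0+57·46·40=173052 → min 107120 | M2..M4: k=2: 0+97520+26·46·53=160908; k=3: 47840+0+26·40·53=102960 → min 102960 | M3..M5: k=3: 0+6360+46·40·3=11880; k=4: 97520+0+46·53·3=104834 → min 11880 | M4..M6: k=4: 0+11607+40·53·73=166367; k=5: 6360+0+40·3·73=15120 → min 15120.
Length 4: M1..M4: k=1: 0+102960+57·26·53=181506; k=2: 68172+97520+57·46·53=304658; k=3: 107120+0+57·40·53=227960 → min 181506 | M2..M5: k=2: 0+11880+26·46·3=15468; k=3: 47840+6360+26·40·3=57320; k=4: 102960+0+26·53·3=107094 → min 15468 | M3..M6: k=3: 0+15120+46·40·73=149440; k=4: 97520+11607+46·53·73=287101; k=5: 11880+0+46·3·73=21954 → min 21954.
Length 5: M1..M5: k=1: 0+15468+57·26·3=19914; k=2: 68172+11880+57·46·3=87918; k=3: 107120+6360+57·40·3=120320; k=4: 181506+0+57·53·3=190569 → min 19914 | M2..M6: k=2: 0+21954+26·46·73=109262; k=3: 47840+15120+26·40·73=138880; k=4: 102960+11607+26·53·73=215161; k=5: 15468+0+26·3·73=21162 → min 21162.
Length 6: M1..M6: k=1: 0+21162+57·26·73=129348; k=2: 68172+21954+57·46·73=281532; k=3: 107120+15120+57·40·73=288680; k=4: 181506+11607+57·53·73=413646; k=5: 19914+0+57·3·73=32397 → min 32397.
Optimal order: ((M1·(M2·(M3·(M4·M5))))·M6) with cost 32397.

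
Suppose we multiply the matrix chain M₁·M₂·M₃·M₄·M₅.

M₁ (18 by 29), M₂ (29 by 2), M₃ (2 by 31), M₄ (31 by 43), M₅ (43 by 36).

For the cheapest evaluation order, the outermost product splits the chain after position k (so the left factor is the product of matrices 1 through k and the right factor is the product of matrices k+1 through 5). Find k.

Adjacent pairs: M₁M₂ = 18·29·2 = 1044; M₂M₃ = 29·2·31 = 1798; M₃M₄ = 2·31·43 = 2666; M₄M₅ = 31·43·36 = 47988.
Length 3: M₁..M₃: k=1: 0+1798+18·29·31=17980; k=2: 1044+0+18·2·31=2160 → min 2160 | M₂..M₄: k=2: 0+2666+29·2·43=5160; k=3: 1798+0+29·31·43=40455 → min 5160 | M₃..M₅: k=3: 0+47988+2·31·36=50220; k=4: 2666+0+2·43·36=5762 → min 5762.
Length 4: M₁..M₄: k=1: 0+5160+18·29·43=27606; k=2: 1044+2666+18·2·43=5258; k=3: 2160+0+18·31·43=26154 → min 5258 | M₂..M₅: k=2: 0+5762+29·2·36=7850; k=3: 1798+47988+29·31·36=82150; k=4: 5160+0+29·43·36=50052 → min 7850.
Top-level splits: k=1: (M₁..M₁)·(M₂..M₅) → 0+7850+18·29·36 = 26642; k=2: (M₁..M₂)·(M₃..M₅) → 1044+5762+18·2·36 = 8102; k=3: (M₁..M₃)·(M₄..M₅) → 2160+47988+18·31·36 = 70236; k=4: (M₁..M₄)·(M₅..M₅) → 5258+0+18·43·36 = 33122.
Best split is after M₂, i.e. k = 2.

2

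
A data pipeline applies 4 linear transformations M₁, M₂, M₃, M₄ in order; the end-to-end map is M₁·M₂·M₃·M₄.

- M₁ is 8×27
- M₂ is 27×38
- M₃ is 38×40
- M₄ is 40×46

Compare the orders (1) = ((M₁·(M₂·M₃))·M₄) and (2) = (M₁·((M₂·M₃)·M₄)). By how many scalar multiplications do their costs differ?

Order (1) = ((M₁·(M₂·M₃))·M₄): (M₂·M₃): 27×38 by 38×40 → 27×40, cost 27·38·40 = 41040; (M₁·(M₂·M₃)): 8×27 by 27×40 → 8×40, cost 8·27·40 = 8640; cumulative 49680; ((M₁·(M₂·M₃))·M₄): 8×40 by 40×46 → 8×46, cost 8·40·46 = 14720; cumulative 64400. Total 64400.
Order (2) = (M₁·((M₂·M₃)·M₄)): (M₂·M₃): 27×38 by 38×40 → 27×40, cost 27·38·40 = 41040; ((M₂·M₃)·M₄): 27×40 by 40×46 → 27×46, cost 27·40·46 = 49680; cumulative 90720; (M₁·((M₂·M₃)·M₄)): 8×27 by 27×46 → 8×46, cost 8·27·46 = 9936; cumulative 100656. Total 100656.
Difference: |64400 − 100656| = 36256.

36256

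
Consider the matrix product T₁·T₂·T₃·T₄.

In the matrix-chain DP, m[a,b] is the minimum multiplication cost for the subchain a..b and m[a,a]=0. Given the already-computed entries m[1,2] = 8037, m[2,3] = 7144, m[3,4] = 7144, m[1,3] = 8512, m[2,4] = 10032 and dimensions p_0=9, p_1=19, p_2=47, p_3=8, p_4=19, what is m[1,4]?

m[1,4] = min over k∈[1,3] of m[1,k]+m[k+1,4]+p_{0}·p_k·p_{4}.
k=1: 0 + 10032 + 9·19·19 = 13281; k=2: 8037 + 7144 + 9·47·19 = 23218; k=3: 8512 + 0 + 9·8·19 = 9880.
Minimum: 9880 at k=3.

9880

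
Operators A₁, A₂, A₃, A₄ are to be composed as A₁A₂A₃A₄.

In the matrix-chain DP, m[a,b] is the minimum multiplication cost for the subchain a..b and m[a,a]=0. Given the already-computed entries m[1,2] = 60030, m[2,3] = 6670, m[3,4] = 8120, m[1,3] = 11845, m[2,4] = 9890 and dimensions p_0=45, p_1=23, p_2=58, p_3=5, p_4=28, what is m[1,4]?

18145

m[1,4] = min over k∈[1,3] of m[1,k]+m[k+1,4]+p_{0}·p_k·p_{4}.
k=1: 0 + 9890 + 45·23·28 = 38870; k=2: 60030 + 8120 + 45·58·28 = 141230; k=3: 11845 + 0 + 45·5·28 = 18145.
Minimum: 18145 at k=3.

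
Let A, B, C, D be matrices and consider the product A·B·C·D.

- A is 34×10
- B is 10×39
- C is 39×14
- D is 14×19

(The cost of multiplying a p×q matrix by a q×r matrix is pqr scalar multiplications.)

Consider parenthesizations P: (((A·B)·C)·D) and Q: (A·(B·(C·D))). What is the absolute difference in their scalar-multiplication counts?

16624

Order P = (((A·B)·C)·D): (A·B): 34×10 by 10×39 → 34×39, cost 34·10·39 = 13260; ((A·B)·C): 34×39 by 39×14 → 34×14, cost 34·39·14 = 18564; cumulative 31824; (((A·B)·C)·D): 34×14 by 14×19 → 34×19, cost 34·14·19 = 9044; cumulative 40868. Total 40868.
Order Q = (A·(B·(C·D))): (C·D): 39×14 by 14×19 → 39×19, cost 39·14·19 = 10374; (B·(C·D)): 10×39 by 39×19 → 10×19, cost 10·39·19 = 7410; cumulative 17784; (A·(B·(C·D))): 34×10 by 10×19 → 34×19, cost 34·10·19 = 6460; cumulative 24244. Total 24244.
Difference: |40868 − 24244| = 16624.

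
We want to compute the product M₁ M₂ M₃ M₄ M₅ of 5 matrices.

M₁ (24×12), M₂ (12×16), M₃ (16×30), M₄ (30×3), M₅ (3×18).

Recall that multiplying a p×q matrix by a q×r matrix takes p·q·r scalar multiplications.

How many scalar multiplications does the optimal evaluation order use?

4176

Adjacent pairs: M₁M₂ = 24·12·16 = 4608; M₂M₃ = 12·16·30 = 5760; M₃M₄ = 16·30·3 = 1440; M₄M₅ = 30·3·18 = 1620.
Length 3: M₁..M₃: k=1: 0+5760+24·12·30=14400; k=2: 4608+0+24·16·30=16128 → min 14400 | M₂..M₄: k=2: 0+1440+12·16·3=2016; k=3: 5760+0+12·30·3=6840 → min 2016 | M₃..M₅: k=3: 0+1620+16·30·18=10260; k=4: 1440+0+16·3·18=2304 → min 2304.
Length 4: M₁..M₄: k=1: 0+2016+24·12·3=2880; k=2: 4608+1440+24·16·3=7200; k=3: 14400+0+24·30·3=16560 → min 2880 | M₂..M₅: k=2: 0+2304+12·16·18=5760; k=3: 5760+1620+12·30·18=13860; k=4: 2016+0+12·3·18=2664 → min 2664.
Length 5: M₁..M₅: k=1: 0+2664+24·12·18=7848; k=2: 4608+2304+24·16·18=13824; k=3: 14400+1620+24·30·18=28980; k=4: 2880+0+24·3·18=4176 → min 4176.
Optimal order: ((M₁ (M₂ (M₃ M₄))) M₅) with cost 4176.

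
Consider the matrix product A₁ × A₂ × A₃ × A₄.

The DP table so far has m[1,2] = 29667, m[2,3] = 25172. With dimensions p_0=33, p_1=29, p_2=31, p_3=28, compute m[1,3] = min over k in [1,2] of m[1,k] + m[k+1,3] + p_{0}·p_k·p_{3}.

m[1,3] = min over k∈[1,2] of m[1,k]+m[k+1,3]+p_{0}·p_k·p_{3}.
k=1: 0 + 25172 + 33·29·28 = 51968; k=2: 29667 + 0 + 33·31·28 = 58311.
Minimum: 51968 at k=1.

51968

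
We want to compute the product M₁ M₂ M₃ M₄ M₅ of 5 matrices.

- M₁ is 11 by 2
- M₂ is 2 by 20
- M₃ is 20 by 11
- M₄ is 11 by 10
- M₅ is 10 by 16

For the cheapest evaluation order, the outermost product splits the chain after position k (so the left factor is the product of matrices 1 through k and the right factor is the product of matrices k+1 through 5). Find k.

Adjacent pairs: M₁M₂ = 11·2·20 = 440; M₂M₃ = 2·20·11 = 440; M₃M₄ = 20·11·10 = 2200; M₄M₅ = 11·10·16 = 1760.
Length 3: M₁..M₃: k=1: 0+440+11·2·11=682; k=2: 440+0+11·20·11=2860 → min 682 | M₂..M₄: k=2: 0+2200+2·20·10=2600; k=3: 440+0+2·11·10=660 → min 660 | M₃..M₅: k=3: 0+1760+20·11·16=5280; k=4: 2200+0+20·10·16=5400 → min 5280.
Length 4: M₁..M₄: k=1: 0+660+11·2·10=880; k=2: 440+2200+11·20·10=4840; k=3: 682+0+11·11·10=1892 → min 880 | M₂..M₅: k=2: 0+5280+2·20·16=5920; k=3: 440+1760+2·11·16=2552; k=4: 660+0+2·10·16=980 → min 980.
Top-level splits: k=1: (M₁..M₁)·(M₂..M₅) → 0+980+11·2·16 = 1332; k=2: (M₁..M₂)·(M₃..M₅) → 440+5280+11·20·16 = 9240; k=3: (M₁..M₃)·(M₄..M₅) → 682+1760+11·11·16 = 4378; k=4: (M₁..M₄)·(M₅..M₅) → 880+0+11·10·16 = 2640.
Best split is after M₁, i.e. k = 1.

1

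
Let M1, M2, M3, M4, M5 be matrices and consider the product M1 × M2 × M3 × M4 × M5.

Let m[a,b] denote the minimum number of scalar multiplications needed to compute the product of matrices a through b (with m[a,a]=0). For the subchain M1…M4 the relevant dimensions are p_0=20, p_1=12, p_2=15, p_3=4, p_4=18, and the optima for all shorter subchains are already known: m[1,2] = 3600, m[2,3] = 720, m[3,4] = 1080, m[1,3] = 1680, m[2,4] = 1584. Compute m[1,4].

m[1,4] = min over k∈[1,3] of m[1,k]+m[k+1,4]+p_{0}·p_k·p_{4}.
k=1: 0 + 1584 + 20·12·18 = 5904; k=2: 3600 + 1080 + 20·15·18 = 10080; k=3: 1680 + 0 + 20·4·18 = 3120.
Minimum: 3120 at k=3.

3120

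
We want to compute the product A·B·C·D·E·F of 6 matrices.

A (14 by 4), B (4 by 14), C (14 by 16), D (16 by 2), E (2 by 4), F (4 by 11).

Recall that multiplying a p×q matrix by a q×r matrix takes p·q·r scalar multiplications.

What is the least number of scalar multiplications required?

1068

Adjacent pairs: AB = 14·4·14 = 784; BC = 4·14·16 = 896; CD = 14·16·2 = 448; DE = 16·2·4 = 128; EF = 2·4·11 = 88.
Length 3: A..C: k=1: 0+896+14·4·16=1792; k=2: 784+0+14·14·16=3920 → min 1792 | B..D: k=2: 0+448+4·14·2=560; k=3: 896+0+4·16·2=1024 → min 560 | C..E: k=3: 0+128+14·16·4=1024; k=4: 448+0+14·2·4=560 → min 560 | D..F: k=4: 0+88+16·2·11=440; k=5: 128+0+16·4·11=832 → min 440.
Length 4: A..D: k=1: 0+560+14·4·2=672; k=2: 784+448+14·14·2=1624; k=3: 1792+0+14·16·2=2240 → min 672 | B..E: k=2: 0+560+4·14·4=784; k=3: 896+128+4·16·4=1280; k=4: 560+0+4·2·4=592 → min 592 | C..F: k=3: 0+440+14·16·11=2904; k=4: 448+88+14·2·11=844; k=5: 560+0+14·4·11=1176 → min 844.
Length 5: A..E: k=1: 0+592+14·4·4=816; k=2: 784+560+14·14·4=2128; k=3: 1792+128+14·16·4=2816; k=4: 672+0+14·2·4=784 → min 784 | B..F: k=2: 0+844+4·14·11=1460; k=3: 896+440+4·16·11=2040; k=4: 560+88+4·2·11=736; k=5: 592+0+4·4·11=768 → min 736.
Length 6: A..F: k=1: 0+736+14·4·11=1352; k=2: 784+844+14·14·11=3784; k=3: 1792+440+14·16·11=4696; k=4: 672+88+14·2·11=1068; k=5: 784+0+14·4·11=1400 → min 1068.
Optimal order: ((A·(B·(C·D)))·(E·F)) with cost 1068.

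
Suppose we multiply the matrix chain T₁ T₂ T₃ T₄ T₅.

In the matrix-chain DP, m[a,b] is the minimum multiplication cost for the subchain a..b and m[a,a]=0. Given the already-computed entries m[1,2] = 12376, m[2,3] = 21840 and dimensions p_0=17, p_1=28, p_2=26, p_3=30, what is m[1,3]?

m[1,3] = min over k∈[1,2] of m[1,k]+m[k+1,3]+p_{0}·p_k·p_{3}.
k=1: 0 + 21840 + 17·28·30 = 36120; k=2: 12376 + 0 + 17·26·30 = 25636.
Minimum: 25636 at k=2.

25636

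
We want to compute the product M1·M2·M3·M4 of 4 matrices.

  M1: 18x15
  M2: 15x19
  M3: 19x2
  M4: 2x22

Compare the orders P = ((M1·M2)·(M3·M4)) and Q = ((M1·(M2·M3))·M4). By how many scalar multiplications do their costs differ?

11588

Order P = ((M1·M2)·(M3·M4)): (M1·M2): 18×15 by 15×19 → 18×19, cost 18·15·19 = 5130; (M3·M4): 19×2 by 2×22 → 19×22, cost 19·2·22 = 836; ((M1·M2)·(M3·M4)): 18×19 by 19×22 → 18×22, cost 18·19·22 = 7524; cumulative 13490. Total 13490.
Order Q = ((M1·(M2·M3))·M4): (M2·M3): 15×19 by 19×2 → 15×2, cost 15·19·2 = 570; (M1·(M2·M3)): 18×15 by 15×2 → 18×2, cost 18·15·2 = 540; cumulative 1110; ((M1·(M2·M3))·M4): 18×2 by 2×22 → 18×22, cost 18·2·22 = 792; cumulative 1902. Total 1902.
Difference: |13490 − 1902| = 11588.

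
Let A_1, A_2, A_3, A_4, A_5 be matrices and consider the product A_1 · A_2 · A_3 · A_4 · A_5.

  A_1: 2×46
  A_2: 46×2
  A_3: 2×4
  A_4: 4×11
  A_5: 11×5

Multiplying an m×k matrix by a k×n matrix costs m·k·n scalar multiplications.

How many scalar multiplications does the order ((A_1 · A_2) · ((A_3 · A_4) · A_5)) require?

402

(A_1 · A_2): 2×46 by 46×2 → 2×2, cost 2·46·2 = 184
(A_3 · A_4): 2×4 by 4×11 → 2×11, cost 2·4·11 = 88
((A_3 · A_4) · A_5): 2×11 by 11×5 → 2×5, cost 2·11·5 = 110; cumulative 198
((A_1 · A_2) · ((A_3 · A_4) · A_5)): 2×2 by 2×5 → 2×5, cost 2·2·5 = 20; cumulative 402
Total: 402 scalar multiplications.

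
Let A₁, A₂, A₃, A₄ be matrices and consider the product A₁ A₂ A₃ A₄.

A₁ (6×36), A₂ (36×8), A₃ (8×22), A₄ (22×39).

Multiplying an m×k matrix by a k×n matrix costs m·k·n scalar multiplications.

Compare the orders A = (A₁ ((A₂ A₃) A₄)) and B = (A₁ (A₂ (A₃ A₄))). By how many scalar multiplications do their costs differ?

19128

Order A = (A₁ ((A₂ A₃) A₄)): (A₂ A₃): 36×8 by 8×22 → 36×22, cost 36·8·22 = 6336; ((A₂ A₃) A₄): 36×22 by 22×39 → 36×39, cost 36·22·39 = 30888; cumulative 37224; (A₁ ((A₂ A₃) A₄)): 6×36 by 36×39 → 6×39, cost 6·36·39 = 8424; cumulative 45648. Total 45648.
Order B = (A₁ (A₂ (A₃ A₄))): (A₃ A₄): 8×22 by 22×39 → 8×39, cost 8·22·39 = 6864; (A₂ (A₃ A₄)): 36×8 by 8×39 → 36×39, cost 36·8·39 = 11232; cumulative 18096; (A₁ (A₂ (A₃ A₄))): 6×36 by 36×39 → 6×39, cost 6·36·39 = 8424; cumulative 26520. Total 26520.
Difference: |45648 − 26520| = 19128.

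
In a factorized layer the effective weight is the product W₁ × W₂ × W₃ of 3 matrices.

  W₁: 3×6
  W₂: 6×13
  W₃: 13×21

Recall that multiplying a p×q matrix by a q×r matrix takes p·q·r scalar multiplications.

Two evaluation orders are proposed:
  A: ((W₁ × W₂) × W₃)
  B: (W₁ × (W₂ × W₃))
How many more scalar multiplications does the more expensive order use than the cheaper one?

963

Order A = ((W₁ × W₂) × W₃): (W₁ × W₂): 3×6 by 6×13 → 3×13, cost 3·6·13 = 234; ((W₁ × W₂) × W₃): 3×13 by 13×21 → 3×21, cost 3·13·21 = 819; cumulative 1053. Total 1053.
Order B = (W₁ × (W₂ × W₃)): (W₂ × W₃): 6×13 by 13×21 → 6×21, cost 6·13·21 = 1638; (W₁ × (W₂ × W₃)): 3×6 by 6×21 → 3×21, cost 3·6·21 = 378; cumulative 2016. Total 2016.
Difference: |1053 − 2016| = 963.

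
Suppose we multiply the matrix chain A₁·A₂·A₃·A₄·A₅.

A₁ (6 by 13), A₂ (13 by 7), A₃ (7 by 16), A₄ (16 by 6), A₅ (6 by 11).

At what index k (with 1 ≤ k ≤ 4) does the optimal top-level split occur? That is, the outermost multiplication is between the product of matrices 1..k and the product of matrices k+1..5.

Adjacent pairs: A₁A₂ = 6·13·7 = 546; A₂A₃ = 13·7·16 = 1456; A₃A₄ = 7·16·6 = 672; A₄A₅ = 16·6·11 = 1056.
Length 3: A₁..A₃: k=1: 0+1456+6·13·16=2704; k=2: 546+0+6·7·16=1218 → min 1218 | A₂..A₄: k=2: 0+672+13·7·6=1218; k=3: 1456+0+13·16·6=2704 → min 1218 | A₃..A₅: k=3: 0+1056+7·16·11=2288; k=4: 672+0+7·6·11=1134 → min 1134.
Length 4: A₁..A₄: k=1: 0+1218+6·13·6=1686; k=2: 546+672+6·7·6=1470; k=3: 1218+0+6·16·6=1794 → min 1470 | A₂..A₅: k=2: 0+1134+13·7·11=2135; k=3: 1456+1056+13·16·11=4800; k=4: 1218+0+13·6·11=2076 → min 2076.
Top-level splits: k=1: (A₁..A₁)·(A₂..A₅) → 0+2076+6·13·11 = 2934; k=2: (A₁..A₂)·(A₃..A₅) → 546+1134+6·7·11 = 2142; k=3: (A₁..A₃)·(A₄..A₅) → 1218+1056+6·16·11 = 3330; k=4: (A₁..A₄)·(A₅..A₅) → 1470+0+6·6·11 = 1866.
Best split is after A₄, i.e. k = 4.

4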